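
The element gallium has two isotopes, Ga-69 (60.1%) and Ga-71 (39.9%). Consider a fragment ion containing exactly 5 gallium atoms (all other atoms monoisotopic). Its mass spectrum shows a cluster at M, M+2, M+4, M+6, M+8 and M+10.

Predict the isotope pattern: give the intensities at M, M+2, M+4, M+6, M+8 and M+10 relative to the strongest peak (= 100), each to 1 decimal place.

22.7 : 75.3 : 100.0 : 66.4 : 22.0 : 2.9

Each Ga atom is independently Ga-69 (p = 0.601) or Ga-71 (q = 0.399); the cluster is the binomial expansion (p + q)^5.
P(M) = 0.601^5 = 0.078410
P(M+2) = 5 × 0.601^4 × 0.399^1 = 0.260280
P(M+4) = 10 × 0.601^3 × 0.399^2 = 0.345596
P(M+6) = 10 × 0.601^2 × 0.399^3 = 0.229439
P(M+8) = 5 × 0.601^1 × 0.399^4 = 0.076162
P(M+10) = 0.399^5 = 0.010113
The M+4 peak is largest (0.345596); scaling to 100 gives 22.7 : 75.3 : 100.0 : 66.4 : 22.0 : 2.9.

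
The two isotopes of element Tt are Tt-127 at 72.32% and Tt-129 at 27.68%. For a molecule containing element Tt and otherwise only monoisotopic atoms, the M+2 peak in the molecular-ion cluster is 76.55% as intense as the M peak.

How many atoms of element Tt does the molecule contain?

2

With n Tt atoms, P(M+2)/P(M) = C(n,1)·p^(n−1)q / p^n = n·q/p = n · 0.2768/0.7232.
n = 0.7655 × 0.7232/0.2768 = 2.00 ≈ 2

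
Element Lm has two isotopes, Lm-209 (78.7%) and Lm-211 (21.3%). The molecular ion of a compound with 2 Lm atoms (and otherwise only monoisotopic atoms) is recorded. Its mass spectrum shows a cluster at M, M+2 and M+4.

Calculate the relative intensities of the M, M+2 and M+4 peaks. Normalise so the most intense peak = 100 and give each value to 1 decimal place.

Each Lm atom is independently Lm-209 (p = 0.787) or Lm-211 (q = 0.213); the cluster is the binomial expansion (p + q)^2.
P(M) = 0.787^2 = 0.619369
P(M+2) = 2 × 0.787^1 × 0.213^1 = 0.335262
P(M+4) = 0.213^2 = 0.045369
The M peak is largest (0.619369); scaling to 100 gives 100.0 : 54.1 : 7.3.

100.0 : 54.1 : 7.3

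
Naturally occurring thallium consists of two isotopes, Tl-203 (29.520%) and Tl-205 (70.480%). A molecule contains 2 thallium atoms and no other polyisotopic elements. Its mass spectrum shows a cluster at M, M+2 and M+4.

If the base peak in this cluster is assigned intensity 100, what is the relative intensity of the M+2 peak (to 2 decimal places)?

Term probabilities: M 0.0871, M+2 0.4161, M+4 0.4967. Base peak = M+4.
P(M+4) = C(2,2) × 0.29520^0 × 0.70480^2 = 1 × 1.0000 × 0.49674304 = 0.496743 (base)
P(M+2) = C(2,1) × 0.29520^1 × 0.70480^1 = 2 × 0.2952 × 0.7048 = 0.416114
Relative intensity = 0.416114 / 0.496743 × 100 = 83.77

83.77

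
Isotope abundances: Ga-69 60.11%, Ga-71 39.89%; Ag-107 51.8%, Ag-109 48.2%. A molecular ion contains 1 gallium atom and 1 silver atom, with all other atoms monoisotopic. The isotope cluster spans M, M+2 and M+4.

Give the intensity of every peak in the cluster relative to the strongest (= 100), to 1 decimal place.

62.7 : 100.0 : 38.7

Gallium pattern (n=1): 0.6011 : 0.3989
Silver pattern (n=1): 0.5180 : 0.4820
Convolve the two distributions (both contribute in 2-u steps):
  M: 0.6011×0.5180 = 0.311370
  M+2: 0.6011×0.4820 + 0.3989×0.5180 = 0.496360
  M+4: 0.3989×0.4820 = 0.192270
Scale to base peak (0.496360) = 100: 62.7 : 100.0 : 38.7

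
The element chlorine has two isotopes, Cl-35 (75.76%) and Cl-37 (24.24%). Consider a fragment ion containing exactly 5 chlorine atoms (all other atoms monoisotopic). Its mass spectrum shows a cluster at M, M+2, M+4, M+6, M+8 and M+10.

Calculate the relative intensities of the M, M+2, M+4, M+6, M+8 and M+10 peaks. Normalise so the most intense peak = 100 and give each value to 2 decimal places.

62.51 : 100.00 : 63.99 : 20.47 : 3.28 : 0.21

The 5 Cl atoms are independent, so intensities follow the terms of (0.7576 + 0.2424)^5.
P(M) = 0.7576^5 = 0.249574
P(M+2) = 5 × 0.7576^4 × 0.2424^1 = 0.399266
P(M+4) = 10 × 0.7576^3 × 0.2424^2 = 0.255497
P(M+6) = 10 × 0.7576^2 × 0.2424^3 = 0.081748
P(M+8) = 5 × 0.7576^1 × 0.2424^4 = 0.013078
P(M+10) = 0.2424^5 = 0.000837
The M+2 peak is largest (0.399266); scaling to 100 gives 62.51 : 100.00 : 63.99 : 20.47 : 3.28 : 0.21.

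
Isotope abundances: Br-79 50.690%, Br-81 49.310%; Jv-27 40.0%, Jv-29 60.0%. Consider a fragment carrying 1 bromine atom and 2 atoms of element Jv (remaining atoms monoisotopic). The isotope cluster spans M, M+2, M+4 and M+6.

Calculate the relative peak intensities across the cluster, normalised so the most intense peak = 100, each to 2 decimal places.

19.35 : 76.87 : 100.00 : 42.35

Bromine pattern (n=1): 0.5069 : 0.4931
Element Jv pattern (n=2): 0.1600 : 0.4800 : 0.3600
Convolve the two distributions (both contribute in 2-u steps):
  M: 0.5069×0.1600 = 0.081104
  M+2: 0.5069×0.4800 + 0.4931×0.1600 = 0.322208
  M+4: 0.5069×0.3600 + 0.4931×0.4800 = 0.419172
  M+6: 0.4931×0.3600 = 0.177516
Scale to base peak (0.419172) = 100: 19.35 : 76.87 : 100.00 : 42.35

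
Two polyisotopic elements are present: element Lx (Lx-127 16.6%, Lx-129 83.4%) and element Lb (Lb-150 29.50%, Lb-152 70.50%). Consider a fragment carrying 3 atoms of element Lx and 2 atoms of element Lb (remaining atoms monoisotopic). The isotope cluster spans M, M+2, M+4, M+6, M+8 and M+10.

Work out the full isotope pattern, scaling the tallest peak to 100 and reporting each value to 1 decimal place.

0.1 : 1.9 : 14.8 : 55.3 : 100.0 : 69.7

Element Lx pattern (n=3): 0.0045743 : 0.06894511 : 0.34638689 : 0.5800937
Element Lb pattern (n=2): 0.087025 : 0.41595 : 0.497025
Convolve the two distributions (both contribute in 2-u steps):
  M: 0.0045743×0.087025 = 0.000398
  M+2: 0.0045743×0.41595 + 0.06894511×0.087025 = 0.007903
  M+4: 0.0045743×0.497025 + 0.06894511×0.41595 + 0.34638689×0.087025 = 0.061096
  M+6: 0.06894511×0.497025 + 0.34638689×0.41595 + 0.5800937×0.087025 = 0.228830
  M+8: 0.34638689×0.497025 + 0.5800937×0.41595 = 0.413453
  M+10: 0.5800937×0.497025 = 0.288321
Scale to base peak (0.413453) = 100: 0.1 : 1.9 : 14.8 : 55.3 : 100.0 : 69.7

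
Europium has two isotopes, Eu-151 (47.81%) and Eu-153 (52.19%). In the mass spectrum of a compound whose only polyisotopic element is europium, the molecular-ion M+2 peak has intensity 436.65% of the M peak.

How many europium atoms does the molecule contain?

4

For n independent Eu atoms, I(M+2)/I(M) = n · (abundance Eu-153) / (abundance Eu-151) = n · 0.5219/0.4781.
n = 4.3665 × 0.4781/0.5219 = 4.00 ≈ 4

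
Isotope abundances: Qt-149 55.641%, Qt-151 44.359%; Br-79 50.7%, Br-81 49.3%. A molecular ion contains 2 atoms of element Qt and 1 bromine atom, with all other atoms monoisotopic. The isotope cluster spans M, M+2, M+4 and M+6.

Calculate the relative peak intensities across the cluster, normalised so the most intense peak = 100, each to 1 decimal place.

39.0 : 100.0 : 85.2 : 24.1

Element Qt pattern (n=2): 0.30959209 : 0.49363582 : 0.19677209
Bromine pattern (n=1): 0.5070 : 0.4930
Convolve the two distributions (both contribute in 2-u steps):
  M: 0.30959209×0.5070 = 0.156963
  M+2: 0.30959209×0.4930 + 0.49363582×0.5070 = 0.402902
  M+4: 0.49363582×0.4930 + 0.19677209×0.5070 = 0.343126
  M+6: 0.19677209×0.4930 = 0.097009
Scale to base peak (0.402902) = 100: 39.0 : 100.0 : 85.2 : 24.1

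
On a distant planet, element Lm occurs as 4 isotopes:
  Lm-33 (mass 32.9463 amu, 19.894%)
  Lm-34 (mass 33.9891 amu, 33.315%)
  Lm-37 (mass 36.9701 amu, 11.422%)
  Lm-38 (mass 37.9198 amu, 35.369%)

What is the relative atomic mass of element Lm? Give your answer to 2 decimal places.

The abundance-weighted mean is 0.19894 × 32.9463 + 0.33315 × 33.9891 + 0.11422 × 36.9701 + 0.35369 × 37.9198
= 6.55434 + 11.32347 + 4.22272 + 13.41185 = 35.51238 amu

35.51 amu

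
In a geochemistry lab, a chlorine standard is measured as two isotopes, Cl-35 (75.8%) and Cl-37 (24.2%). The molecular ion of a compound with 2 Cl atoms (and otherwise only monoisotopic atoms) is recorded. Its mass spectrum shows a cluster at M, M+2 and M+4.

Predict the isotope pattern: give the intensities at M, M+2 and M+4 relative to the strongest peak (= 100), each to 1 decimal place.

100.0 : 63.9 : 10.2

The 2 Cl atoms are independent, so intensities follow the terms of (0.758 + 0.242)^2.
P(M) = 0.758^2 = 0.574564
P(M+2) = 2 × 0.758^1 × 0.242^1 = 0.366872
P(M+4) = 0.242^2 = 0.058564
The M peak is largest (0.574564); scaling to 100 gives 100.0 : 63.9 : 10.2.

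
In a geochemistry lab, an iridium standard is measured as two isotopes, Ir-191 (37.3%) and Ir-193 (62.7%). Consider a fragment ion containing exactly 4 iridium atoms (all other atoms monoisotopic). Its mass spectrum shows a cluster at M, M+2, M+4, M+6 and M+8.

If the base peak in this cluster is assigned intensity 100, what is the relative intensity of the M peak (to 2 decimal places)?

(0.373 + 0.627)^4 gives M 0.0194, M+2 0.1302, M+4 0.3282, M+6 0.3678, M+8 0.1546; the largest is M+6.
P(M+6) = C(4,3) × 0.373^1 × 0.627^3 = 4 × 0.3730 × 0.24649188 = 0.367766 (base)
P(M) = C(4,0) × 0.373^4 × 0.627^0 = 1 × 0.01935688 × 1.0000 = 0.019357
Relative intensity = 0.019357 / 0.367766 × 100 = 5.26

5.26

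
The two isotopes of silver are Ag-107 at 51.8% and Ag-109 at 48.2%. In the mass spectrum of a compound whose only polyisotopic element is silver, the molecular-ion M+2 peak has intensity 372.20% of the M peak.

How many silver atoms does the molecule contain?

The M+2/M ratio from n Ag atoms is n · q/p = n · 0.482/0.518.
n = 3.7220 × 0.518/0.482 = 4.00 ≈ 4

4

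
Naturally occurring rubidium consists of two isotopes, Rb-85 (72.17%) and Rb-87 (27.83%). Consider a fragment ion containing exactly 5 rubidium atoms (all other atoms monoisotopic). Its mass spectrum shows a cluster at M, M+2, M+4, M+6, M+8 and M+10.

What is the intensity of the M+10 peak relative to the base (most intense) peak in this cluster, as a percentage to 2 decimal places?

(0.7217 + 0.2783)^5 gives M 0.1958, M+2 0.3775, M+4 0.2911, M+6 0.1123, M+8 0.0216, M+10 0.0017; the largest is M+2.
P(M+2) = C(5,1) × 0.7217^4 × 0.2783^1 = 5 × 0.27128565 × 0.2783 = 0.377494 (base)
P(M+10) = C(5,5) × 0.7217^0 × 0.2783^5 = 1 × 1.0000 × 0.00166942 = 0.001669
Relative intensity = 0.001669 / 0.377494 × 100 = 0.44

0.44%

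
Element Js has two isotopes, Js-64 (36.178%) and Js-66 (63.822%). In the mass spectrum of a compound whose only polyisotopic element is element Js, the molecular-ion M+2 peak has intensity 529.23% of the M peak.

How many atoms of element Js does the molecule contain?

3

The M+2/M ratio from n Js atoms is n · q/p = n · 0.63822/0.36178.
n = 5.2923 × 0.36178/0.63822 = 3.00 ≈ 3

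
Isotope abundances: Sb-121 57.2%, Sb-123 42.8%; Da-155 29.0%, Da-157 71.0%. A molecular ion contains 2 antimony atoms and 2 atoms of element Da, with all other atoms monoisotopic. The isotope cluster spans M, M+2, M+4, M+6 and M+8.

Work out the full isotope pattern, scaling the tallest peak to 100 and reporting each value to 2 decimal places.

Antimony pattern (n=2): 0.327184 : 0.489632 : 0.183184
Element Da pattern (n=2): 0.0841 : 0.4118 : 0.5041
Convolve the two distributions (both contribute in 2-u steps):
  M: 0.327184×0.0841 = 0.027516
  M+2: 0.327184×0.4118 + 0.489632×0.0841 = 0.175912
  M+4: 0.327184×0.5041 + 0.489632×0.4118 + 0.183184×0.0841 = 0.381970
  M+6: 0.489632×0.5041 + 0.183184×0.4118 = 0.322259
  M+8: 0.183184×0.5041 = 0.092343
Scale to base peak (0.381970) = 100: 7.20 : 46.05 : 100.00 : 84.37 : 24.18

7.20 : 46.05 : 100.00 : 84.37 : 24.18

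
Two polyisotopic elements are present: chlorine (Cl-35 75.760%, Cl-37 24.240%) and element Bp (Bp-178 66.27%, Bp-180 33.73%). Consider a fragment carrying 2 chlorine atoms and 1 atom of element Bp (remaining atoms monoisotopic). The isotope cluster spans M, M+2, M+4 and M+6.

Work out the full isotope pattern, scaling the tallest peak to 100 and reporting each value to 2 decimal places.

87.04 : 100.00 : 37.26 : 4.54

Chlorine pattern (n=2): 0.57395776 : 0.36728448 : 0.05875776
Element Bp pattern (n=1): 0.6627 : 0.3373
Convolve the two distributions (both contribute in 2-u steps):
  M: 0.57395776×0.6627 = 0.380362
  M+2: 0.57395776×0.3373 + 0.36728448×0.6627 = 0.436995
  M+4: 0.36728448×0.3373 + 0.05875776×0.6627 = 0.162824
  M+6: 0.05875776×0.3373 = 0.019819
Scale to base peak (0.436995) = 100: 87.04 : 100.00 : 37.26 : 4.54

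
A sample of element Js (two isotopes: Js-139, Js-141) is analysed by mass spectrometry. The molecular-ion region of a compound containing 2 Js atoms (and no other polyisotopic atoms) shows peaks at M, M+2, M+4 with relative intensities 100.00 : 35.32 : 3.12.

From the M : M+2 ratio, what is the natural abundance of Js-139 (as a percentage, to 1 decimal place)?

Let p = fractional abundance of Js-139. I(M+2)/I(M) = [C(2,1)·p^1·(1−p)] / p^2 = 2·(1−p)/p = 35.32/100.00 = 0.3532
(1−p)/p = 0.3532/2 = 0.1766  ⇒  p = 1/(1 + 0.1766) = 0.8499
Js-139: 85.0%, Js-141: 15.0%.

85.0%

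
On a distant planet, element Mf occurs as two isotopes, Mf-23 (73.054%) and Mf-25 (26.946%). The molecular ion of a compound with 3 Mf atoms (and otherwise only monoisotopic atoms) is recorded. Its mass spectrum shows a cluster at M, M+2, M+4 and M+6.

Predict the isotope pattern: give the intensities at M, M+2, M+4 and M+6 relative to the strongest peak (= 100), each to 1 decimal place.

90.4 : 100.0 : 36.9 : 4.5

The 3 Mf atoms are independent, so intensities follow the terms of (0.73054 + 0.26946)^3.
P(M) = 0.73054^3 = 0.389881
P(M+2) = 3 × 0.73054^2 × 0.26946^1 = 0.431423
P(M+4) = 3 × 0.73054^1 × 0.26946^2 = 0.159131
P(M+6) = 0.26946^3 = 0.019565
The M+2 peak is largest (0.431423); scaling to 100 gives 90.4 : 100.0 : 36.9 : 4.5.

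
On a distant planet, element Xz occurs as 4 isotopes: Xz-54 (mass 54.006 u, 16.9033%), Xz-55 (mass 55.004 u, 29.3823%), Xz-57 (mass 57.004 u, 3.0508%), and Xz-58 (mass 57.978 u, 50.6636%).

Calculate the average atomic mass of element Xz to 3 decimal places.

56.403 u

Average mass = Σ (abundance × isotope mass) = 0.169033 × 54.006 + 0.293823 × 55.004 + 0.030508 × 57.004 + 0.506636 × 57.978
= 9.1288 + 16.1614 + 1.7391 + 29.3737 = 56.4030 u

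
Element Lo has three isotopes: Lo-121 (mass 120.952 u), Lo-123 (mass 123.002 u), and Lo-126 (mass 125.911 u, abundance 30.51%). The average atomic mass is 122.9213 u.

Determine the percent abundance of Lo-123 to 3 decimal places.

Let x and y be the fractions of Lo-121 and Lo-123. Then x + y = 1 − 0.3051 = 0.6949 and 120.952x + 123.002y = 122.9213 − 0.3051×125.911 = 84.5058539.
Substituting: 120.952x + 123.002(0.6949 − x) = 84.5058539
(120.952 − 123.002)x = -0.9682359  ⇒  x = 0.47231, y = 0.22259
Lo-121: 47.231%, Lo-123: 22.259%.

22.259%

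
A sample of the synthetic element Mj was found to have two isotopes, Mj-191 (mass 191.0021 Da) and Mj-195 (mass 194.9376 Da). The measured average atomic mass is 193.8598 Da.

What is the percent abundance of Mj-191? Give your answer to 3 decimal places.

27.387%

Let x be the fractional abundance of Mj-191; then Mj-195 has abundance 1 − x.
191.0021·x + 194.9376·(1 − x) = 193.8598
(191.0021 − 194.9376)·x = 193.8598 − 194.9376
x = -1.0778 / -3.9355 = 0.27387 → 27.387% Mj-191, 72.613% Mj-195.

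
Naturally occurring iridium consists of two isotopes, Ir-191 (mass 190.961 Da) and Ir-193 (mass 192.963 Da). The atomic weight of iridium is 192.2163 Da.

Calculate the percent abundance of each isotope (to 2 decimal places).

Ir-191: 37.30%, Ir-193: 62.70%

Writing the weighted mean with unknown fraction x of Ir-191:
190.961·x + 192.963·(1 − x) = 192.2163
(190.961 − 192.963)·x = 192.2163 − 192.963
x = -0.7467 / -2.002 = 0.37298 → 37.30% Ir-191, 62.70% Ir-193.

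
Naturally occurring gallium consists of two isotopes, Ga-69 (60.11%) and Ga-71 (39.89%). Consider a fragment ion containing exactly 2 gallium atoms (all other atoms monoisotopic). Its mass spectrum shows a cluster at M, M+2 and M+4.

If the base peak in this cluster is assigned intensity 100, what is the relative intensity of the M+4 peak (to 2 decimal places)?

Term probabilities: M 0.3613, M+2 0.4796, M+4 0.1591. Base peak = M+2.
P(M+2) = C(2,1) × 0.6011^1 × 0.3989^1 = 2 × 0.6011 × 0.3989 = 0.479558 (base)
P(M+4) = C(2,2) × 0.6011^0 × 0.3989^2 = 1 × 1.0000 × 0.15912121 = 0.159121
Relative intensity = 0.159121 / 0.479558 × 100 = 33.18

33.18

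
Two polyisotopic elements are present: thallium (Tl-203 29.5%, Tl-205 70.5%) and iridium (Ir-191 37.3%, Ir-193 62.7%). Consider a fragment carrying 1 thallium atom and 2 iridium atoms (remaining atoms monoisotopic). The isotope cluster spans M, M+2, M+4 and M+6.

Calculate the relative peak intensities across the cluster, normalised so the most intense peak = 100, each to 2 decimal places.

9.21 : 52.96 : 100.00 : 62.18

Thallium pattern (n=1): 0.2950 : 0.7050
Iridium pattern (n=2): 0.139129 : 0.467742 : 0.393129
Convolve the two distributions (both contribute in 2-u steps):
  M: 0.2950×0.139129 = 0.041043
  M+2: 0.2950×0.467742 + 0.7050×0.139129 = 0.236070
  M+4: 0.2950×0.393129 + 0.7050×0.467742 = 0.445731
  M+6: 0.7050×0.393129 = 0.277156
Scale to base peak (0.445731) = 100: 9.21 : 52.96 : 100.00 : 62.18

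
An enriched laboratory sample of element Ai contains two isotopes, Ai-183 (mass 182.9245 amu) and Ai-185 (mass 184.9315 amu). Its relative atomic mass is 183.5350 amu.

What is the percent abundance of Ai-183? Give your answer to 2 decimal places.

With x = fraction of Ai-183 (so Ai-185 is 1 − x):
182.9245·x + 184.9315·(1 − x) = 183.5350
(182.9245 − 184.9315)·x = 183.5350 − 184.9315
x = -1.3965 / -2.0070 = 0.69581 → 69.58% Ai-183, 30.42% Ai-185.

69.58%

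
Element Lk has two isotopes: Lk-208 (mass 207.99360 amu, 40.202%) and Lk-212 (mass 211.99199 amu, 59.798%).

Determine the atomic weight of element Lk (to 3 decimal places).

210.385 amu

The abundance-weighted mean is 0.40202 × 207.99360 + 0.59798 × 211.99199
= 83.617587 + 126.766970 = 210.384557 amu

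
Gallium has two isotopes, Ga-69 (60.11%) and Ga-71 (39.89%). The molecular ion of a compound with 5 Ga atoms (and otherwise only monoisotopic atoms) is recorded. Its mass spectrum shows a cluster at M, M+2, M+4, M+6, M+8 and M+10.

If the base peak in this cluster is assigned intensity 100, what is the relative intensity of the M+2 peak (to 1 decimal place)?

Binomial terms of (0.6011 + 0.3989)^5: M 0.0785, M+2 0.2604, M+4 0.3456, M+6 0.2293, M+8 0.0761, M+10 0.0101 → M+4 is the base peak.
P(M+4) = C(5,2) × 0.6011^3 × 0.3989^2 = 10 × 0.21719018 × 0.15912121 = 0.345596 (base)
P(M+2) = C(5,1) × 0.6011^4 × 0.3989^1 = 5 × 0.13055302 × 0.3989 = 0.260388
Relative intensity = 0.260388 / 0.345596 × 100 = 75.3

75.3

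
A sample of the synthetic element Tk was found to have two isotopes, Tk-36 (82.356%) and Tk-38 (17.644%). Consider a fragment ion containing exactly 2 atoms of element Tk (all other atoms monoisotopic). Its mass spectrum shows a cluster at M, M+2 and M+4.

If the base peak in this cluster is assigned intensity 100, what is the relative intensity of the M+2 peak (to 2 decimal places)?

42.85

(0.82356 + 0.17644)^2 gives M 0.6783, M+2 0.2906, M+4 0.0311; the largest is M.
P(M) = C(2,0) × 0.82356^2 × 0.17644^0 = 1 × 0.67825107 × 1.0000 = 0.678251 (base)
P(M+2) = C(2,1) × 0.82356^1 × 0.17644^1 = 2 × 0.82356 × 0.17644 = 0.290618
Relative intensity = 0.290618 / 0.678251 × 100 = 42.85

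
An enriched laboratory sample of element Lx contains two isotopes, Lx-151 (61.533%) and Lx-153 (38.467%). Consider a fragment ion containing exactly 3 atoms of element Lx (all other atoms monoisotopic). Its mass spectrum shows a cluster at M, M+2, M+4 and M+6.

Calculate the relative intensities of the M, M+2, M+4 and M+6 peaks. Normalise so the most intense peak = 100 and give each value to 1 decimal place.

The 3 Lx atoms are independent, so intensities follow the terms of (0.61533 + 0.38467)^3.
P(M) = 0.61533^3 = 0.232983
P(M+2) = 3 × 0.61533^2 × 0.38467^1 = 0.436944
P(M+4) = 3 × 0.61533^1 × 0.38467^2 = 0.273153
P(M+6) = 0.38467^3 = 0.056920
The M+2 peak is largest (0.436944); scaling to 100 gives 53.3 : 100.0 : 62.5 : 13.0.

53.3 : 100.0 : 62.5 : 13.0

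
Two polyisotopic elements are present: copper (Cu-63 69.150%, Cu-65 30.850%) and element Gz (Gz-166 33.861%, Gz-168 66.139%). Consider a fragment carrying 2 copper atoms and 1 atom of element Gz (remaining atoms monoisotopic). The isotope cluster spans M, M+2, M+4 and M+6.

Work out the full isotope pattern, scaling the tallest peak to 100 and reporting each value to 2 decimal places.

35.14 : 100.00 : 68.24 : 13.66

Copper pattern (n=2): 0.47817225 : 0.4266555 : 0.09517225
Element Gz pattern (n=1): 0.33861 : 0.66139
Convolve the two distributions (both contribute in 2-u steps):
  M: 0.47817225×0.33861 = 0.161914
  M+2: 0.47817225×0.66139 + 0.4266555×0.33861 = 0.460728
  M+4: 0.4266555×0.66139 + 0.09517225×0.33861 = 0.314412
  M+6: 0.09517225×0.66139 = 0.062946
Scale to base peak (0.460728) = 100: 35.14 : 100.00 : 68.24 : 13.66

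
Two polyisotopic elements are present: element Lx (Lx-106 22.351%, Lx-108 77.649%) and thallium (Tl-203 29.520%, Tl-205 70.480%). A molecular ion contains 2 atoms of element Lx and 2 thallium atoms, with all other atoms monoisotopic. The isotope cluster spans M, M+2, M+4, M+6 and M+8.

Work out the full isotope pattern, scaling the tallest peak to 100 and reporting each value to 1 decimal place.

1.0 : 12.1 : 52.4 : 100.0 : 70.8

Element Lx pattern (n=2): 0.04995672 : 0.34710656 : 0.60293672
Thallium pattern (n=2): 0.08714304 : 0.41611392 : 0.49674304
Convolve the two distributions (both contribute in 2-u steps):
  M: 0.04995672×0.08714304 = 0.004353
  M+2: 0.04995672×0.41611392 + 0.34710656×0.08714304 = 0.051036
  M+4: 0.04995672×0.49674304 + 0.34710656×0.41611392 + 0.60293672×0.08714304 = 0.221793
  M+6: 0.34710656×0.49674304 + 0.60293672×0.41611392 = 0.423313
  M+8: 0.60293672×0.49674304 = 0.299505
Scale to base peak (0.423313) = 100: 1.0 : 12.1 : 52.4 : 100.0 : 70.8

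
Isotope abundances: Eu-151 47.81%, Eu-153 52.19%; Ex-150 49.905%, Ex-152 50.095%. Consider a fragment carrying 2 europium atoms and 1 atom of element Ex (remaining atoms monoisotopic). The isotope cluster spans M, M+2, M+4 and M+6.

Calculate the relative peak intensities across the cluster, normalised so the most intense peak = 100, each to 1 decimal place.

29.6 : 94.2 : 100.0 : 35.4

Europium pattern (n=2): 0.22857961 : 0.49904078 : 0.27237961
Element Ex pattern (n=1): 0.49905 : 0.50095
Convolve the two distributions (both contribute in 2-u steps):
  M: 0.22857961×0.49905 = 0.114073
  M+2: 0.22857961×0.50095 + 0.49904078×0.49905 = 0.363553
  M+4: 0.49904078×0.50095 + 0.27237961×0.49905 = 0.385926
  M+6: 0.27237961×0.50095 = 0.136449
Scale to base peak (0.385926) = 100: 29.6 : 94.2 : 100.0 : 35.4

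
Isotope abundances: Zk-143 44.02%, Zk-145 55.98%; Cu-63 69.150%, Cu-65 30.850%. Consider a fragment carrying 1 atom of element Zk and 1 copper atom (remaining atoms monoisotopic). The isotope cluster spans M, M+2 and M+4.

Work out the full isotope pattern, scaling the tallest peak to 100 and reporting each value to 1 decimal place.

58.2 : 100.0 : 33.0

Element Zk pattern (n=1): 0.4402 : 0.5598
Copper pattern (n=1): 0.6915 : 0.3085
Convolve the two distributions (both contribute in 2-u steps):
  M: 0.4402×0.6915 = 0.304398
  M+2: 0.4402×0.3085 + 0.5598×0.6915 = 0.522903
  M+4: 0.5598×0.3085 = 0.172698
Scale to base peak (0.522903) = 100: 58.2 : 100.0 : 33.0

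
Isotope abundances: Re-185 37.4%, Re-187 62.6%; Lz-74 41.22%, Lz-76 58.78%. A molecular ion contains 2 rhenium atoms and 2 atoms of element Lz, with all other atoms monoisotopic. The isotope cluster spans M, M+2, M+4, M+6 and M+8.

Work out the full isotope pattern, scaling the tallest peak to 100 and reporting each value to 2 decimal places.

Rhenium pattern (n=2): 0.139876 : 0.468248 : 0.391876
Element Lz pattern (n=2): 0.16990884 : 0.48458232 : 0.34550884
Convolve the two distributions (both contribute in 2-u steps):
  M: 0.139876×0.16990884 = 0.023766
  M+2: 0.139876×0.48458232 + 0.468248×0.16990884 = 0.147341
  M+4: 0.139876×0.34550884 + 0.468248×0.48458232 + 0.391876×0.16990884 = 0.341816
  M+6: 0.468248×0.34550884 + 0.391876×0.48458232 = 0.351680
  M+8: 0.391876×0.34550884 = 0.135397
Scale to base peak (0.351680) = 100: 6.76 : 41.90 : 97.20 : 100.00 : 38.50

6.76 : 41.90 : 97.20 : 100.00 : 38.50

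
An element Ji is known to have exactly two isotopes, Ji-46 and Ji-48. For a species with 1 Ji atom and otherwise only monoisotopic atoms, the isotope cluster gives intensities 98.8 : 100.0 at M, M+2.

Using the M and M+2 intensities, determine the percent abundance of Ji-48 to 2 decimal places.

If p is the fraction of Ji that is Ji-46, then I(M+2)/I(M) = [C(1,1)·p^0·(1−p)] / p^1 = 1·(1−p)/p = 100.0/98.8 = 1.0121
(1−p)/p = 1.0121/1 = 1.0121  ⇒  p = 1/(1 + 1.0121) = 0.4970
Ji-46: 49.70%, Ji-48: 50.30%.

50.30%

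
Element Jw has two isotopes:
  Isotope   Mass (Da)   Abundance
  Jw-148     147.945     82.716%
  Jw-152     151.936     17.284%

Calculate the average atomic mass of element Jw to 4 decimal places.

148.6348 Da

Average mass = Σ (abundance × isotope mass) = 0.82716 × 147.945 + 0.17284 × 151.936
= 122.37419 + 26.26062 = 148.63481 Da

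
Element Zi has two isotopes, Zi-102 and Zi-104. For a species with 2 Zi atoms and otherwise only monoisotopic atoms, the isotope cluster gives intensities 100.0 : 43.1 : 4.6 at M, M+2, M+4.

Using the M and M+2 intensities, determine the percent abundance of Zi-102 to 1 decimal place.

If p is the fraction of Zi that is Zi-102, then I(M+2)/I(M) = [C(2,1)·p^1·(1−p)] / p^2 = 2·(1−p)/p = 43.1/100.0 = 0.4310
(1−p)/p = 0.4310/2 = 0.2155  ⇒  p = 1/(1 + 0.2155) = 0.8227
Zi-102: 82.3%, Zi-104: 17.7%.

82.3%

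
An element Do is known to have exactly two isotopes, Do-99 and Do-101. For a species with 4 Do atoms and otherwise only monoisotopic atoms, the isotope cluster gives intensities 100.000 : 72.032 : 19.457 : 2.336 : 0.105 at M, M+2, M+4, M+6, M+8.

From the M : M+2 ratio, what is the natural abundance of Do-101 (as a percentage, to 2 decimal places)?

15.26%

Let p = fractional abundance of Do-99. I(M+2)/I(M) = [C(4,1)·p^3·(1−p)] / p^4 = 4·(1−p)/p = 72.032/100.000 = 0.7203
(1−p)/p = 0.7203/4 = 0.1801  ⇒  p = 1/(1 + 0.1801) = 0.8474
Do-99: 84.74%, Do-101: 15.26%.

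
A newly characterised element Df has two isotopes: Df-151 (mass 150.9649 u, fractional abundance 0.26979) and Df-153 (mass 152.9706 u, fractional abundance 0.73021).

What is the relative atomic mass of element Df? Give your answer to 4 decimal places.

Average mass = Σ (abundance × isotope mass) = 0.26979 × 150.9649 + 0.73021 × 152.9706
= 40.72882 + 111.70066 = 152.42948 u

152.4295 u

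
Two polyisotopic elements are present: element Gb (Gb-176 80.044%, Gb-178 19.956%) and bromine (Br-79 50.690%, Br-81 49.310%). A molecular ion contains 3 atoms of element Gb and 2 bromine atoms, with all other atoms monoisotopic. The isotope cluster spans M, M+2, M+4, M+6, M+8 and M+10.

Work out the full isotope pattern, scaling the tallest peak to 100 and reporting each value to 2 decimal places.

Element Gb pattern (n=3): 0.51284526 : 0.38357679 : 0.09563063 : 0.00794732
Bromine pattern (n=2): 0.25694761 : 0.49990478 : 0.24314761
Convolve the two distributions (both contribute in 2-u steps):
  M: 0.51284526×0.25694761 = 0.131774
  M+2: 0.51284526×0.49990478 + 0.38357679×0.25694761 = 0.354933
  M+4: 0.51284526×0.24314761 + 0.38357679×0.49990478 + 0.09563063×0.25694761 = 0.341021
  M+6: 0.38357679×0.24314761 + 0.09563063×0.49990478 + 0.00794732×0.25694761 = 0.143114
  M+8: 0.09563063×0.24314761 + 0.00794732×0.49990478 = 0.027225
  M+10: 0.00794732×0.24314761 = 0.001932
Scale to base peak (0.354933) = 100: 37.13 : 100.00 : 96.08 : 40.32 : 7.67 : 0.54

37.13 : 100.00 : 96.08 : 40.32 : 7.67 : 0.54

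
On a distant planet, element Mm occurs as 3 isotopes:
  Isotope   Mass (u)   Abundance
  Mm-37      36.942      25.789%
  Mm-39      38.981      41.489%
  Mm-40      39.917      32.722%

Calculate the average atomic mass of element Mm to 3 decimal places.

38.761 u

Average mass = Σ (abundance × isotope mass) = 0.25789 × 36.942 + 0.41489 × 38.981 + 0.32722 × 39.917
= 9.5270 + 16.1728 + 13.0616 = 38.7614 u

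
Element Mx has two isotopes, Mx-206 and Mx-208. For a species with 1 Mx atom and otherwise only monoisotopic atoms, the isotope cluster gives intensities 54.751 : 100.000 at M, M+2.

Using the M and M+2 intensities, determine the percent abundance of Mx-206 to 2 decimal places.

35.38%

Let p = fractional abundance of Mx-206. I(M+2)/I(M) = [C(1,1)·p^0·(1−p)] / p^1 = 1·(1−p)/p = 100.000/54.751 = 1.8265
(1−p)/p = 1.8265/1 = 1.8265  ⇒  p = 1/(1 + 1.8265) = 0.3538
Mx-206: 35.38%, Mx-208: 64.62%.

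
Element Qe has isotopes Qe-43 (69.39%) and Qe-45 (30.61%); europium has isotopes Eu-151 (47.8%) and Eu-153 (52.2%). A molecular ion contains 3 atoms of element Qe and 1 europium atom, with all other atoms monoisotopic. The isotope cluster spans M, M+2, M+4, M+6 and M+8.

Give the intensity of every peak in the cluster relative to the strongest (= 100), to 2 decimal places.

Element Qe pattern (n=3): 0.33411091 : 0.44215889 : 0.19504948 : 0.02868072
Europium pattern (n=1): 0.4780 : 0.5220
Convolve the two distributions (both contribute in 2-u steps):
  M: 0.33411091×0.4780 = 0.159705
  M+2: 0.33411091×0.5220 + 0.44215889×0.4780 = 0.385758
  M+4: 0.44215889×0.5220 + 0.19504948×0.4780 = 0.324041
  M+6: 0.19504948×0.5220 + 0.02868072×0.4780 = 0.115525
  M+8: 0.02868072×0.5220 = 0.014971
Scale to base peak (0.385758) = 100: 41.40 : 100.00 : 84.00 : 29.95 : 3.88

41.40 : 100.00 : 84.00 : 29.95 : 3.88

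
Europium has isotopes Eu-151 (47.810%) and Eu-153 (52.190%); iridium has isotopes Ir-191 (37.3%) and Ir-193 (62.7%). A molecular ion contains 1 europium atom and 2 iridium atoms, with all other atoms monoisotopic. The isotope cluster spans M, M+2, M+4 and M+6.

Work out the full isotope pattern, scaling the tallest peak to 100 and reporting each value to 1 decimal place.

Europium pattern (n=1): 0.4781 : 0.5219
Iridium pattern (n=2): 0.139129 : 0.467742 : 0.393129
Convolve the two distributions (both contribute in 2-u steps):
  M: 0.4781×0.139129 = 0.066518
  M+2: 0.4781×0.467742 + 0.5219×0.139129 = 0.296239
  M+4: 0.4781×0.393129 + 0.5219×0.467742 = 0.432070
  M+6: 0.5219×0.393129 = 0.205174
Scale to base peak (0.432070) = 100: 15.4 : 68.6 : 100.0 : 47.5

15.4 : 68.6 : 100.0 : 47.5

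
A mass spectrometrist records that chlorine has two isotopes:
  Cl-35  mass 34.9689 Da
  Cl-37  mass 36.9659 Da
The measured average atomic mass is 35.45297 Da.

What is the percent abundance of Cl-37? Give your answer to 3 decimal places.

24.240%

With x = fraction of Cl-35 (so Cl-37 is 1 − x):
34.9689·x + 36.9659·(1 − x) = 35.45297
(34.9689 − 36.9659)·x = 35.45297 − 36.9659
x = -1.51293 / -1.9970 = 0.75760 → 75.760% Cl-35, 24.240% Cl-37.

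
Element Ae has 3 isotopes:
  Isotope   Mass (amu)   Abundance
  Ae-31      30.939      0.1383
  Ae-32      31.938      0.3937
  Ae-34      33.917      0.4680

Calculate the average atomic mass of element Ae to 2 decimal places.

32.73 amu

Weight each isotope mass by its fractional abundance: 0.1383 × 30.939 + 0.3937 × 31.938 + 0.4680 × 33.917
= 4.2789 + 12.5740 + 15.8732 = 32.7261 amu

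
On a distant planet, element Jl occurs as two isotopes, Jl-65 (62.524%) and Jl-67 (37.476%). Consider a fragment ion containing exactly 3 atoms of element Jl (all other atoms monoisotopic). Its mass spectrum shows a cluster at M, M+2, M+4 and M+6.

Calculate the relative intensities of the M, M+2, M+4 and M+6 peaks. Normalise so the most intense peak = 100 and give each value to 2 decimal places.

55.61 : 100.00 : 59.94 : 11.98

The 3 Jl atoms are independent, so intensities follow the terms of (0.62524 + 0.37476)^3.
P(M) = 0.62524^3 = 0.244422
P(M+2) = 3 × 0.62524^2 × 0.37476^1 = 0.439509
P(M+4) = 3 × 0.62524^1 × 0.37476^2 = 0.263436
P(M+6) = 0.37476^3 = 0.052633
The M+2 peak is largest (0.439509); scaling to 100 gives 55.61 : 100.00 : 59.94 : 11.98.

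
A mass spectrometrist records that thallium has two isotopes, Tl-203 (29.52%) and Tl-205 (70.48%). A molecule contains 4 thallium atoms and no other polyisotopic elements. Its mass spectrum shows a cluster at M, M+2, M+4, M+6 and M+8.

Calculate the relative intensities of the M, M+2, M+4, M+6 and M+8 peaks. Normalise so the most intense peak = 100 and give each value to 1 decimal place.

1.8 : 17.5 : 62.8 : 100.0 : 59.7

Expanding (0.2952 + 0.7048)^4:
P(M) = 0.2952^4 = 0.007594
P(M+2) = 4 × 0.2952^3 × 0.7048^1 = 0.072523
P(M+4) = 6 × 0.2952^2 × 0.7048^2 = 0.259726
P(M+6) = 4 × 0.2952^1 × 0.7048^3 = 0.413403
P(M+8) = 0.7048^4 = 0.246754
The M+6 peak is largest (0.413403); scaling to 100 gives 1.8 : 17.5 : 62.8 : 100.0 : 59.7.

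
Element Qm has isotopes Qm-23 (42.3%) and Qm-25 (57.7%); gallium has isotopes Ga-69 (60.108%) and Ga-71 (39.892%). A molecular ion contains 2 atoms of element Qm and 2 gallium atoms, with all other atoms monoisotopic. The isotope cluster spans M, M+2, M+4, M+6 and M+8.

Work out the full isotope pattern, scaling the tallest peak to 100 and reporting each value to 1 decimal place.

Element Qm pattern (n=2): 0.178929 : 0.488142 : 0.332929
Gallium pattern (n=2): 0.36129717 : 0.47956567 : 0.15913717
Convolve the two distributions (both contribute in 2-u steps):
  M: 0.178929×0.36129717 = 0.064647
  M+2: 0.178929×0.47956567 + 0.488142×0.36129717 = 0.262173
  M+4: 0.178929×0.15913717 + 0.488142×0.47956567 + 0.332929×0.36129717 = 0.382857
  M+6: 0.488142×0.15913717 + 0.332929×0.47956567 = 0.237343
  M+8: 0.332929×0.15913717 = 0.052981
Scale to base peak (0.382857) = 100: 16.9 : 68.5 : 100.0 : 62.0 : 13.8

16.9 : 68.5 : 100.0 : 62.0 : 13.8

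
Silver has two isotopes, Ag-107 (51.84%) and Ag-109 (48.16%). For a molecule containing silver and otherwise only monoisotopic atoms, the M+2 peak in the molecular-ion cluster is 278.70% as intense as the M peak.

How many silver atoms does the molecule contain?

With n Ag atoms, P(M+2)/P(M) = C(n,1)·p^(n−1)q / p^n = n·q/p = n · 0.4816/0.5184.
n = 2.7870 × 0.5184/0.4816 = 3.00 ≈ 3

3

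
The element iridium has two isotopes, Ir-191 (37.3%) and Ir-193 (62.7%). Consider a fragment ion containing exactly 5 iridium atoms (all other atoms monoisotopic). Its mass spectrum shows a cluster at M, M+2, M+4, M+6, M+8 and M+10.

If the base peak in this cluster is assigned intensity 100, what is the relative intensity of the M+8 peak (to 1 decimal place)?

84.0

(0.373 + 0.627)^5 gives M 0.0072, M+2 0.0607, M+4 0.2040, M+6 0.3429, M+8 0.2882, M+10 0.0969; the largest is M+6.
P(M+6) = C(5,3) × 0.373^2 × 0.627^3 = 10 × 0.139129 × 0.24649188 = 0.342942 (base)
P(M+8) = C(5,4) × 0.373^1 × 0.627^4 = 5 × 0.3730 × 0.15455041 = 0.288237
Relative intensity = 0.288237 / 0.342942 × 100 = 84.0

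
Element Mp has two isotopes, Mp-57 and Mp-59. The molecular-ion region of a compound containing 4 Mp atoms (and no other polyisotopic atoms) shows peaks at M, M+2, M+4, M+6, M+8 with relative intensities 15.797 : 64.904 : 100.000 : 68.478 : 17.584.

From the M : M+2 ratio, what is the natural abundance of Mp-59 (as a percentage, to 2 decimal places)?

50.67%

If p is the fraction of Mp that is Mp-57, then I(M+2)/I(M) = [C(4,1)·p^3·(1−p)] / p^4 = 4·(1−p)/p = 64.904/15.797 = 4.1086
(1−p)/p = 4.1086/4 = 1.0272  ⇒  p = 1/(1 + 1.0272) = 0.4933
Mp-57: 49.33%, Mp-59: 50.67%.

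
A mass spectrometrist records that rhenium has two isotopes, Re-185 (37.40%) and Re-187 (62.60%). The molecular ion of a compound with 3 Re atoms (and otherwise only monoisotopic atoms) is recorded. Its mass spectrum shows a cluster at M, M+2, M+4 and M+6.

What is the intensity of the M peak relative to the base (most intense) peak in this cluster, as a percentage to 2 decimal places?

11.90%

Binomial terms of (0.3740 + 0.6260)^3: M 0.0523, M+2 0.2627, M+4 0.4397, M+6 0.2453 → M+4 is the base peak.
P(M+4) = C(3,2) × 0.3740^1 × 0.6260^2 = 3 × 0.3740 × 0.391876 = 0.439685 (base)
P(M) = C(3,0) × 0.3740^3 × 0.6260^0 = 1 × 0.05231362 × 1.0000 = 0.052314
Relative intensity = 0.052314 / 0.439685 × 100 = 11.90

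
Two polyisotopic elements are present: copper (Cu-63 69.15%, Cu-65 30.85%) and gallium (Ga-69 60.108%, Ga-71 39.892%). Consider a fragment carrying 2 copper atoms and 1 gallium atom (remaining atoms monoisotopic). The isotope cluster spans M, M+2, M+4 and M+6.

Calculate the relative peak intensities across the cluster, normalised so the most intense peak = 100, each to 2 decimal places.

64.27 : 100.00 : 50.85 : 8.49

Copper pattern (n=2): 0.47817225 : 0.4266555 : 0.09517225
Gallium pattern (n=1): 0.60108 : 0.39892
Convolve the two distributions (both contribute in 2-u steps):
  M: 0.47817225×0.60108 = 0.287420
  M+2: 0.47817225×0.39892 + 0.4266555×0.60108 = 0.447207
  M+4: 0.4266555×0.39892 + 0.09517225×0.60108 = 0.227408
  M+6: 0.09517225×0.39892 = 0.037966
Scale to base peak (0.447207) = 100: 64.27 : 100.00 : 50.85 : 8.49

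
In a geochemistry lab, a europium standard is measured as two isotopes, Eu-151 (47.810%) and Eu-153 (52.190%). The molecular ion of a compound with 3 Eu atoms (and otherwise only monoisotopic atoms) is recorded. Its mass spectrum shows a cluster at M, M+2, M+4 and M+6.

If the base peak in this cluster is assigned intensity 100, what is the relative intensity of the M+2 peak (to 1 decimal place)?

Binomial terms of (0.47810 + 0.52190)^3: M 0.1093, M+2 0.3579, M+4 0.3907, M+6 0.1422 → M+4 is the base peak.
P(M+4) = C(3,2) × 0.47810^1 × 0.52190^2 = 3 × 0.4781 × 0.27237961 = 0.390674 (base)
P(M+2) = C(3,1) × 0.47810^2 × 0.52190^1 = 3 × 0.22857961 × 0.5219 = 0.357887
Relative intensity = 0.357887 / 0.390674 × 100 = 91.6

91.6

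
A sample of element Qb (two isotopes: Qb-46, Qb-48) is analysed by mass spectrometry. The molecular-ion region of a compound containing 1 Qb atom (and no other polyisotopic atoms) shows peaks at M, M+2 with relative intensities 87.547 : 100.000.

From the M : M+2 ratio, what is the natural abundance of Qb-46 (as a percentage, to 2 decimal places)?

Write p for the Qb-46 fraction. I(M+2)/I(M) = [C(1,1)·p^0·(1−p)] / p^1 = 1·(1−p)/p = 100.000/87.547 = 1.1422
(1−p)/p = 1.1422/1 = 1.1422  ⇒  p = 1/(1 + 1.1422) = 0.4668
Qb-46: 46.68%, Qb-48: 53.32%.

46.68%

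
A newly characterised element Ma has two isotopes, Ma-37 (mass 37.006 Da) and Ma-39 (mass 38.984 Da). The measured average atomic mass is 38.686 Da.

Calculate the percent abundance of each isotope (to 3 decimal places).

Ma-37: 15.066%, Ma-39: 84.934%

Writing the weighted mean with unknown fraction x of Ma-37:
37.006·x + 38.984·(1 − x) = 38.686
(37.006 − 38.984)·x = 38.686 − 38.984
x = -0.298 / -1.978 = 0.15066 → 15.066% Ma-37, 84.934% Ma-39.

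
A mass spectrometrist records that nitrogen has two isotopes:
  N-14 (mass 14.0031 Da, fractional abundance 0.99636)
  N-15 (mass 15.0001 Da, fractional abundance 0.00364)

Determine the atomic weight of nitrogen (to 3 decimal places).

Ar = Σ fᵢ·mᵢ = 0.99636 × 14.0031 + 0.00364 × 15.0001
= 13.95213 + 0.05460 = 14.00673 Da

14.007 Da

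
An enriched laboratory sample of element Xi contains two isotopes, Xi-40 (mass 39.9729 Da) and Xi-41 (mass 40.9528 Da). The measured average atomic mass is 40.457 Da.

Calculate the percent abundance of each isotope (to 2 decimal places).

Xi-40: 50.60%, Xi-41: 49.40%

Writing the weighted mean with unknown fraction x of Xi-40:
39.9729·x + 40.9528·(1 − x) = 40.457
(39.9729 − 40.9528)·x = 40.457 − 40.9528
x = -0.4958 / -0.9799 = 0.50597 → 50.60% Xi-40, 49.40% Xi-41.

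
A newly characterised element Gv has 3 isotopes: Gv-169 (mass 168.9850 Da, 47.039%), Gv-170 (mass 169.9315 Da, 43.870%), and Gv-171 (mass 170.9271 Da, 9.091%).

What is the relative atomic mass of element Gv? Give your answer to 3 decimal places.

Ar = Σ fᵢ·mᵢ = 0.47039 × 168.9850 + 0.43870 × 169.9315 + 0.09091 × 170.9271
= 79.48885 + 74.54895 + 15.53898 = 169.57678 Da

169.577 Da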